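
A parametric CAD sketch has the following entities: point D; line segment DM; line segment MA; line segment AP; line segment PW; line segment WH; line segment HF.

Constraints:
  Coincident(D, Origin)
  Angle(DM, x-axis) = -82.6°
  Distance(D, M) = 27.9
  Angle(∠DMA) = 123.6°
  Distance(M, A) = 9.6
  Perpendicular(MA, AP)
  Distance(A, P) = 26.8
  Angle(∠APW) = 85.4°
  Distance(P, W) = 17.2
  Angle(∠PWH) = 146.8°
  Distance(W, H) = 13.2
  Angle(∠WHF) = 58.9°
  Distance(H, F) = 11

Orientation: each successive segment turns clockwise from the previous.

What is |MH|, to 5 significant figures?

24.968

D is at the origin; DM runs at -82.6° with length 27.9, so M = (3.5934, -27.668). ∠DMA = 123.6° gives MA at -139.00° from the x-axis; with |MA| = 9.6, A = (-3.6518, -33.966). The perpendicularity gives AP at right angles to MA, so AP runs at 131.00°; with |AP| = 26.8, P = (-21.234, -13.740). ∠APW = 85.4° gives PW at 36.400° from the x-axis; with |PW| = 17.2, W = (-7.3900, -3.5328). ∠PWH = 146.8° gives WH at 3.2000° from the x-axis; with |WH| = 13.2, H = (5.7894, -2.7959). Then |MH| = |H − M| = 24.968.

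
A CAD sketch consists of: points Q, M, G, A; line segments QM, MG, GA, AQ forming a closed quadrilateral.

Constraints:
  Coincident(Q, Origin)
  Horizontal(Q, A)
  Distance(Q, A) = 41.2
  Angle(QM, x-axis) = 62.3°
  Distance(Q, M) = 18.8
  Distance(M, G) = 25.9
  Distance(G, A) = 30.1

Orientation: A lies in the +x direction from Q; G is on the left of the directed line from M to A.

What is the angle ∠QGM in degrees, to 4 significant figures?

14.58°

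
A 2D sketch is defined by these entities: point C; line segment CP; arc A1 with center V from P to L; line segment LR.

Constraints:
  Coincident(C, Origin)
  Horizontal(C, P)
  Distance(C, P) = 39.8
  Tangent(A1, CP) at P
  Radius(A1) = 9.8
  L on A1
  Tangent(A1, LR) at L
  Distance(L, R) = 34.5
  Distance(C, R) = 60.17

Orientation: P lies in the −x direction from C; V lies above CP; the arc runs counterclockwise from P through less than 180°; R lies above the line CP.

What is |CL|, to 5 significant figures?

32.734

Checks: |VP| = 9.800 ✓; |VL| = 9.800 ✓; ∠(VL, LR) = 90.00° ✓; |LR| = 34.50 ✓; |CR| = 60.17 ✓.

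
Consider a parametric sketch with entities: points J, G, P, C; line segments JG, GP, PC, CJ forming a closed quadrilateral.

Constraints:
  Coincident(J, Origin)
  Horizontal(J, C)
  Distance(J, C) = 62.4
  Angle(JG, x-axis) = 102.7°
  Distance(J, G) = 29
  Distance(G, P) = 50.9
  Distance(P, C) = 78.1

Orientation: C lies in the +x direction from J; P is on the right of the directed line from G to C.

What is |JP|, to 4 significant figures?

25.50

Checks: |GP| = 50.90 ✓; |PC| = 78.10 ✓.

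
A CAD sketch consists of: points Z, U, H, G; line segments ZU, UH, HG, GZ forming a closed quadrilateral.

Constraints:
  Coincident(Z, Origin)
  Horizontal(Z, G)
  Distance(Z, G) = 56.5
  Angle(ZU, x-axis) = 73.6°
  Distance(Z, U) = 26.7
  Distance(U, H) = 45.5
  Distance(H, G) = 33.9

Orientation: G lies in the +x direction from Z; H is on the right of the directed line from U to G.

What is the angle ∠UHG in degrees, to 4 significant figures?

86.91°

Checks: Z.y = 0.00, G.y = 0.00 ✓; |UH| = 45.50 ✓; |HG| = 33.90 ✓.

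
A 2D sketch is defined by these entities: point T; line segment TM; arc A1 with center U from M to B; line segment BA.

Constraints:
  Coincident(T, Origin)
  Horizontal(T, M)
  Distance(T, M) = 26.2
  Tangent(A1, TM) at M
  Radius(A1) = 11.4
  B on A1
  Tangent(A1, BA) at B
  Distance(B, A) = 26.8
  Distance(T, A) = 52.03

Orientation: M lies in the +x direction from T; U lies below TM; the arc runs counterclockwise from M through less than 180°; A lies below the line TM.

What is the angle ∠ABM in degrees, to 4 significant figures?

115.8°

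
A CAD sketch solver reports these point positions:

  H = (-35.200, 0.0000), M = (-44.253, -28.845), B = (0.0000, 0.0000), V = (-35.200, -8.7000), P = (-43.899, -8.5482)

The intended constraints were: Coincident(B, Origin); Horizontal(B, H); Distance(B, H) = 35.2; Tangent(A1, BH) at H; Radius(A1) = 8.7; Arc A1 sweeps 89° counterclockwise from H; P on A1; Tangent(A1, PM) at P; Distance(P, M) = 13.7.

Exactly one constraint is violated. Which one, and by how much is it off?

Distance(P, M) = 13.7 — off by 6.60.

B = (0.00, 0.00) ✓; B.y = 0.00, H.y = 0.00 ✓; |BH| = 35.20 ✓; ∠(VH, HB) = 90.00° ✓; |VH| = 8.700 ✓; bearing(V→P) − bearing(V→H) = 89.00° ✓; |VP| = 8.700 ✓; ∠(VP, PM) = 90.00° ✓; |PM| = 20.30 ✗.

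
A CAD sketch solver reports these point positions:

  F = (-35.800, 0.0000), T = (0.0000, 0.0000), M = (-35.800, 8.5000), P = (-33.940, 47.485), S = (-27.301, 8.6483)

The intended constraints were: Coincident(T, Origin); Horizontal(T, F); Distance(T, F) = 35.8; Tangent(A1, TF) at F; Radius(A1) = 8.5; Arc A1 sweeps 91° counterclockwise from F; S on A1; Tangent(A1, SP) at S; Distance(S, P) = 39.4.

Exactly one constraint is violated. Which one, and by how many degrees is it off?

Tangent(A1, SP) at S — off by 8.70°.

T = (0.00, 0.00) ✓; T.y = 0.00, F.y = 0.00 ✓; |TF| = 35.80 ✓; ∠(MF, FT) = 90.00° ✓; |MF| = 8.500 ✓; bearing(M→S) − bearing(M→F) = 91.00° ✓; |MS| = 8.500 ✓; ∠(MS, SP) = 81.30° ✗; |SP| = 39.40 ✓.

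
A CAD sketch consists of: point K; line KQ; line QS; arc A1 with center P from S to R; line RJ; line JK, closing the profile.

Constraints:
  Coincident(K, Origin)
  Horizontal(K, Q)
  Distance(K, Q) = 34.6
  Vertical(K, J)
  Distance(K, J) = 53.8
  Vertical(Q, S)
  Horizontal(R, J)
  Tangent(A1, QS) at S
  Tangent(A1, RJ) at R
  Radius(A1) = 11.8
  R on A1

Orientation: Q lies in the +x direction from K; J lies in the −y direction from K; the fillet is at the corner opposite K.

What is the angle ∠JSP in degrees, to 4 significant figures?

18.83°

The virtual corner opposite K is at (34.60, -53.80). Tangency of A1 to QS means the radius PS is perpendicular to QS and since A1 is tangent to RJ there, PR ⟂ RJ, with radius 11.8, so the center P sits 11.8 in from both sides at P = (22.80, -42.00). That places the tangent points at S = (34.60, -42.00) on QS and R = (22.80, -53.80) on RJ. Then cos ∠JSP = SJ·SP / (|SJ||SP|), giving 18.83°.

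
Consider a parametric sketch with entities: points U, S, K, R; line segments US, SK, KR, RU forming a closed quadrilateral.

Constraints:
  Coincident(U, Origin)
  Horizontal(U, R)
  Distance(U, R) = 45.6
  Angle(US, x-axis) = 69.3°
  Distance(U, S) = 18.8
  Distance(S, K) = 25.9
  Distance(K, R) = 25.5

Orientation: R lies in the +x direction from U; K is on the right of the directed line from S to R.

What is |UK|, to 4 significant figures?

20.92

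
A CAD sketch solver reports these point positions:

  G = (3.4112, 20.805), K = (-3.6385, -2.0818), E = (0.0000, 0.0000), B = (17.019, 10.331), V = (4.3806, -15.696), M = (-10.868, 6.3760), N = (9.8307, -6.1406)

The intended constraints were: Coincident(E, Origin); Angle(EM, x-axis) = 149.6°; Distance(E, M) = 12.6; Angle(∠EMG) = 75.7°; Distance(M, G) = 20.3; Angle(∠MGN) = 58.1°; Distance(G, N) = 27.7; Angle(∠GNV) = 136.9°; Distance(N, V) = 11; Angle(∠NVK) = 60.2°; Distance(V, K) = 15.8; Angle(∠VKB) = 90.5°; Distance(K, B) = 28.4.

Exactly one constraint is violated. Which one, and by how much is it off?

Distance(K, B) = 28.4 — off by 4.30.

E = (0.00, 0.00) ✓; EM at 149.6° ✓; |EM| = 12.60 ✓; ∠EMG = 75.70° ✓; |MG| = 20.30 ✓; ∠MGN = 58.10° ✓; |GN| = 27.70 ✓; ∠GNV = 136.9° ✓; |NV| = 11.00 ✓; ∠NVK = 60.20° ✓; |VK| = 15.80 ✓; ∠VKB = 90.50° ✓; |KB| = 24.10 ✗.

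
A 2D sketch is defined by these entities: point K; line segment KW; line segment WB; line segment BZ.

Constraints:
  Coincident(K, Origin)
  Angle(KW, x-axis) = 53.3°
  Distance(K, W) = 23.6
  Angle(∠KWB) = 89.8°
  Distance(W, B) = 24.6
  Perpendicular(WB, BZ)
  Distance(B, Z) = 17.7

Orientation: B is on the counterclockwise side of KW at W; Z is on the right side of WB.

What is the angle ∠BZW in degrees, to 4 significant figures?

54.26°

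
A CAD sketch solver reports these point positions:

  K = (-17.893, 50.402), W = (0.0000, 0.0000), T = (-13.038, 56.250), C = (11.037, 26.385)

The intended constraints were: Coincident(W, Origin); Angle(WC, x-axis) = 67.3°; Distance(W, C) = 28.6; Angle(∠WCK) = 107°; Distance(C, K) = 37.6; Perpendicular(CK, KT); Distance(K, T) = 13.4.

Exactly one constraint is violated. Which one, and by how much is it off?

Distance(K, T) = 13.4 — off by 5.80.

W = (0.00, 0.00) ✓; WC at 67.30° ✓; |WC| = 28.60 ✓; ∠WCK = 107.0° ✓; |CK| = 37.60 ✓; ∠(CK, KT) = 90.00° ✓; |KT| = 7.601 ✗.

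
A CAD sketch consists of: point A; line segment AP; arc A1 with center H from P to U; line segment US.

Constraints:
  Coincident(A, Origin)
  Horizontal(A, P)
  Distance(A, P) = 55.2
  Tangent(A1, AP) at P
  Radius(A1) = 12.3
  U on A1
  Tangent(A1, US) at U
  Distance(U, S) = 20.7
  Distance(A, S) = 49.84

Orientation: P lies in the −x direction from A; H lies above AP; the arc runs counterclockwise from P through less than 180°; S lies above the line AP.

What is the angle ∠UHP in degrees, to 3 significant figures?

79.8°

Checks: |HU| = 12.30 ✓; ∠(HU, US) = 90.00° ✓; |US| = 20.70 ✓; |AS| = 49.84 ✓.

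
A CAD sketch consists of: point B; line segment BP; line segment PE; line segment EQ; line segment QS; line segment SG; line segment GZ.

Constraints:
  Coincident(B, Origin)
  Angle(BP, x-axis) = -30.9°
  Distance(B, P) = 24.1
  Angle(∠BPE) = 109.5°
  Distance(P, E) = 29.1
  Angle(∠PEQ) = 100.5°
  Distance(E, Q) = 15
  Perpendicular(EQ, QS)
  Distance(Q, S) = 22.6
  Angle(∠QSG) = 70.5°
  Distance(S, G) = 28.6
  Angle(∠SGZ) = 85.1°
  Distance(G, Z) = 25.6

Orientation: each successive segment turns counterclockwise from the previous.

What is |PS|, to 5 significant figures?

21.175

B is at the origin; BP runs at -30.9° with length 24.1, so P = (20.679, -12.376). ∠BPE = 109.5° gives PE at 39.600° from the x-axis; with |PE| = 29.1, E = (43.101, 6.1727). ∠PEQ = 100.5° gives EQ at 119.10° from the x-axis; with |EQ| = 15.0, Q = (35.806, 19.279). EQ is perpendicular to QS, so QS runs at -150.90°; with |QS| = 22.6, S = (16.059, 8.2881). Then |PS| = |S − P| = 21.175.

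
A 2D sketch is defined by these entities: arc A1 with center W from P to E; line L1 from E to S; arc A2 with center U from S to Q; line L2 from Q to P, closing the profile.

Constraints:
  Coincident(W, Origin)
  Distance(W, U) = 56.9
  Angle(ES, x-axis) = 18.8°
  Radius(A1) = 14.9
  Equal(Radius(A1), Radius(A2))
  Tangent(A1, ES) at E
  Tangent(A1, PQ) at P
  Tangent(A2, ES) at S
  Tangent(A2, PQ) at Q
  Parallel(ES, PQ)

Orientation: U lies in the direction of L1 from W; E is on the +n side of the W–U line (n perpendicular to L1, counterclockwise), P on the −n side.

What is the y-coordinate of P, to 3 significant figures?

-14.1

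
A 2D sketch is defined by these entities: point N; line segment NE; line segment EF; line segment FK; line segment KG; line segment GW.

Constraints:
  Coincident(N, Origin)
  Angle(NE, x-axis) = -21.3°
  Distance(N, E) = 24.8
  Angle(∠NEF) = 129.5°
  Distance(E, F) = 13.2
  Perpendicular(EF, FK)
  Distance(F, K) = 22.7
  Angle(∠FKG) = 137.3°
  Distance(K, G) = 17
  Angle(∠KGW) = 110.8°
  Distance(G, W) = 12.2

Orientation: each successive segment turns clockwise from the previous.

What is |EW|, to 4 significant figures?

32.13

N is at the origin; NE runs at -21.3° with length 24.8, so E = (23.11, -9.009). ∠NEF = 129.5° gives EF at -71.80° from the x-axis; with |EF| = 13.2, F = (27.23, -21.55). EF ⟂ FK, so FK runs at -161.8°; with |FK| = 22.7, K = (5.664, -28.64). ∠FKG = 137.3° gives KG at 155.5° from the x-axis; with |KG| = 17.0, G = (-9.805, -21.59). ∠KGW = 110.8° gives GW at 86.30° from the x-axis; with |GW| = 12.2, W = (-9.018, -9.414). Then |EW| = |W − E| = 32.13.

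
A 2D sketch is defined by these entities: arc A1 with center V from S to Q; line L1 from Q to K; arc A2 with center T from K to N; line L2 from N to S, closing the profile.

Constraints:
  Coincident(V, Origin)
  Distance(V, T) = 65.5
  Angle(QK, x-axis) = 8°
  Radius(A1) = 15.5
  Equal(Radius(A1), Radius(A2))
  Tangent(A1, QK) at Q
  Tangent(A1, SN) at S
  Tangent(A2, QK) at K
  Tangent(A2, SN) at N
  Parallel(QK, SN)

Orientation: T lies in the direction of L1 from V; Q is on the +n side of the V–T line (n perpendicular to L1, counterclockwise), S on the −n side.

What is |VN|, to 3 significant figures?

67.3

Tangency of A1 to both parallel lines with radius 15.5 puts Q and S at V ± 15.5·n: Q = (-2.16, 15.3), S = (2.16, -15.3). Equal radii place K and N the same way about T: K = T + 15.5·n = (62.7, 24.5), N = T − 15.5·n = (67.0, -6.23). Then |VN| = |N − V| = 67.3.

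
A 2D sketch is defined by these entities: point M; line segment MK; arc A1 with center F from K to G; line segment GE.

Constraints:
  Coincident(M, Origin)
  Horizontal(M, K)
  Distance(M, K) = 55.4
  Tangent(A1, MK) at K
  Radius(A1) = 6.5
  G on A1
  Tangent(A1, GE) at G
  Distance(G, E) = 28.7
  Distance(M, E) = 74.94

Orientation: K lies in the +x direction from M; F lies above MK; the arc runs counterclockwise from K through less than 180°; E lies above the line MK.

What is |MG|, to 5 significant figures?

62.020

Checks: |FG| = 6.500 ✓; ∠(FG, GE) = 90.00° ✓; |GE| = 28.70 ✓; |ME| = 74.94 ✓.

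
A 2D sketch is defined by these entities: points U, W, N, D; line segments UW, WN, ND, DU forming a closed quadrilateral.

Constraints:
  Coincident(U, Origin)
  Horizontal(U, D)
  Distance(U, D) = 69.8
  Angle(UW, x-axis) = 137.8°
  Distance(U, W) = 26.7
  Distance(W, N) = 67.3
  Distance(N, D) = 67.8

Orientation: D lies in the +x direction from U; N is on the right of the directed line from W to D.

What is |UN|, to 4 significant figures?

42.45

Checks: |WN| = 67.30 ✓; |ND| = 67.80 ✓.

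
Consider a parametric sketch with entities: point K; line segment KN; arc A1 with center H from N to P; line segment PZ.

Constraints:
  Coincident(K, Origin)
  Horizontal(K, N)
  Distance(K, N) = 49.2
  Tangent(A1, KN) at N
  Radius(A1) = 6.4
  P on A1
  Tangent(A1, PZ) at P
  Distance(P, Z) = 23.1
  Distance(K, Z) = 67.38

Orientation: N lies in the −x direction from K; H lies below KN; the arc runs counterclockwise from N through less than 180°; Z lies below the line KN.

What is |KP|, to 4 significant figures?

55.53

Checks: |HP| = 6.400 ✓; ∠(HP, PZ) = 90.00° ✓; |PZ| = 23.10 ✓; |KZ| = 67.38 ✓.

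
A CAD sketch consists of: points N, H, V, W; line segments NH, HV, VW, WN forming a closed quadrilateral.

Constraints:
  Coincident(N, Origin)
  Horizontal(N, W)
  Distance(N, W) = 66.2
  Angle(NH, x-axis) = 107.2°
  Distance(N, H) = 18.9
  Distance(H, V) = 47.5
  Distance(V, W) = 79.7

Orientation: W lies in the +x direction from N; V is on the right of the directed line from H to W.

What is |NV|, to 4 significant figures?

30.43

N is at the origin; N and W share the same y with |NW| = 66.2 and W in +x, so W = (66.2, 0). NH runs at 107.2° with |NH| = 18.9, so H = (-5.589, 18.05). V is determined by |HV| = 47.5 and |VW| = 79.7 together: it lies at the intersection of circle(H, 47.5) and circle(W, 79.7). With |HW| = 74.02, the foot of the radical line on HW is 9.347 from H and the perpendicular offset is √(47.5² − 9.347²) = 46.57. Taking the right-of-HW solution: V = (-7.883, -29.39).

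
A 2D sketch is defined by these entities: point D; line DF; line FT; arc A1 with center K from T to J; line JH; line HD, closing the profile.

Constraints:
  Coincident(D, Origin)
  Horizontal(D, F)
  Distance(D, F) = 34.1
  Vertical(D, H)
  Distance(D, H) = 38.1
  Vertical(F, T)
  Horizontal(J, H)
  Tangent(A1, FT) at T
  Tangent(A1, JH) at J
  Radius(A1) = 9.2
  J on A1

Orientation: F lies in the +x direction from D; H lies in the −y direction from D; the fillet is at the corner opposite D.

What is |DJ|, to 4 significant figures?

45.52

D is at the origin; DF is horizontal with |DF| = 34.1 and F on the +x side, so F = (34.10, 0.000). D and H share the same x with |DH| = 38.1 and H on the −y side, so H = (0.000, -38.10). The virtual corner opposite D is at (34.10, -38.10). Since A1 is tangent to FT there, KT ⟂ FT and since A1 is tangent to JH there, KJ ⟂ JH, with radius 9.2, so the center K sits 9.2 in from both sides at K = (24.90, -28.90). That places the tangent points at T = (34.10, -28.90) on FT and J = (24.90, -38.10) on JH. Then |DJ| = |J − D| = 45.52.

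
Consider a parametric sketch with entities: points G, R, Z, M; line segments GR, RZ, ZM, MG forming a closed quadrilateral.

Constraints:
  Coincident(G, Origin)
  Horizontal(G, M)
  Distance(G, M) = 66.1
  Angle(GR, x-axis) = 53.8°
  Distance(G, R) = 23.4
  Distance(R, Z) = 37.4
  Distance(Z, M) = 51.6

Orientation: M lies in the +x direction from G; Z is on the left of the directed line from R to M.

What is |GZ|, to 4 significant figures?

60.59

G is at the origin; G and M share the same y with |GM| = 66.1 and M in +x, so M = (66.1, 0). GR runs at 53.8° with |GR| = 23.4, so R = (13.82, 18.88). Z is determined by |RZ| = 37.4 and |ZM| = 51.6 together: it lies at the intersection of circle(R, 37.4) and circle(M, 51.6). With |RM| = 55.59, the foot of the radical line on RM is 16.42 from R and the perpendicular offset is √(37.4² − 16.42²) = 33.60. Taking the left-of-RM solution: Z = (40.68, 44.91).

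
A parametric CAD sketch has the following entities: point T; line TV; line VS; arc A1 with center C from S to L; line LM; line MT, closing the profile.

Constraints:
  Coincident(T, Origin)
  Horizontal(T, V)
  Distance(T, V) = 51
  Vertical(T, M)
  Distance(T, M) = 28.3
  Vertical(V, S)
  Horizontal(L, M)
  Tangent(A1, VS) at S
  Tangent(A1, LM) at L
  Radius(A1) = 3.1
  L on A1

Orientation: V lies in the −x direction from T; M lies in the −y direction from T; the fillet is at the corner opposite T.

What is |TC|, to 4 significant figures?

54.12

T and M share the same x with |TM| = 28.3 and M on the −y side, so M = (0.000, -28.30). The virtual corner opposite T is at (-51.00, -28.30). Tangency of A1 to VS means the radius CS is perpendicular to VS and A1 meets LM tangentially, so CL is at right angles to LM, with radius 3.1, so the center C sits 3.1 in from both sides at C = (-47.90, -25.20). Then |TC| = |C − T| = 54.12.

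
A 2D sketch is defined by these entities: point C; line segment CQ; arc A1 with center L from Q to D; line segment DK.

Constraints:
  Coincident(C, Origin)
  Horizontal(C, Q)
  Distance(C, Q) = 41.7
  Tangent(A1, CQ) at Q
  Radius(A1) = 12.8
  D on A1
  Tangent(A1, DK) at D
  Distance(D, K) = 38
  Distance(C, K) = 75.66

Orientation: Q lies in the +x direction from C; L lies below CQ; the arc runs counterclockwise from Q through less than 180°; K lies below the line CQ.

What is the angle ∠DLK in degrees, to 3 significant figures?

71.4°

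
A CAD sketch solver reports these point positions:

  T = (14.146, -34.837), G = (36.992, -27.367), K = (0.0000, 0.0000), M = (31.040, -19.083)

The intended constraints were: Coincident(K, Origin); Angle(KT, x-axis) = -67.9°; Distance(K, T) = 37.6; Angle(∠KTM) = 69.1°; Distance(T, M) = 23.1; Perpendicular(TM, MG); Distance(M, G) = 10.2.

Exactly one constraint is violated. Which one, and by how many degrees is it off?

Perpendicular(TM, MG) — off by 7.30°.

K = (0.00, 0.00) ✓; KT at -67.90° ✓; |KT| = 37.60 ✓; ∠KTM = 69.10° ✓; |TM| = 23.10 ✓; ∠(TM, MG) = 97.30° ✗; |MG| = 10.20 ✓.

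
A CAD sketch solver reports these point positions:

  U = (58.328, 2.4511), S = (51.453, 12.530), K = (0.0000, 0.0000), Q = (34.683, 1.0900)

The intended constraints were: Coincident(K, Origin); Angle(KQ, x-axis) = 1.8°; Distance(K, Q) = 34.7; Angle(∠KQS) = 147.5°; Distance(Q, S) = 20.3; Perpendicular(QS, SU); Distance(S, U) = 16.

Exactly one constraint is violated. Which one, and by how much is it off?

Distance(S, U) = 16 — off by 3.80.

K = (0.00, 0.00) ✓; KQ at 1.800° ✓; |KQ| = 34.70 ✓; ∠KQS = 147.5° ✓; |QS| = 20.30 ✓; ∠(QS, SU) = 90.00° ✓; |SU| = 12.20 ✗.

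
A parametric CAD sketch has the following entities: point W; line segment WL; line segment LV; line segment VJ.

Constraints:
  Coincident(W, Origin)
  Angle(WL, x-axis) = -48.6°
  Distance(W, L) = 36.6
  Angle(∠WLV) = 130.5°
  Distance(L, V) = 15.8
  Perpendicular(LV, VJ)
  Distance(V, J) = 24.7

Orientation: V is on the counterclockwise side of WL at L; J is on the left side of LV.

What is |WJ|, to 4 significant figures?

39.69

W is at the origin; WL runs at -48.6° with length 36.6, so L = 36.6·(cos -48.6°, sin -48.6°) = (24.20, -27.45). ∠WLV = 130.5°, so LV runs at -48.6° + (180° − 130.5°) = 0.9000° from the x-axis; with |LV| = 15.8, V = L + 15.8·(cos 0.9000°, sin 0.9000°) = (40.00, -27.21). LV is perpendicular to VJ; with |VJ| = 24.7 on the left of LV, J = V + 24.7·(-0.01571, 0.9999) = (39.61, -2.509). Then |WJ| = |J − W| = 39.69.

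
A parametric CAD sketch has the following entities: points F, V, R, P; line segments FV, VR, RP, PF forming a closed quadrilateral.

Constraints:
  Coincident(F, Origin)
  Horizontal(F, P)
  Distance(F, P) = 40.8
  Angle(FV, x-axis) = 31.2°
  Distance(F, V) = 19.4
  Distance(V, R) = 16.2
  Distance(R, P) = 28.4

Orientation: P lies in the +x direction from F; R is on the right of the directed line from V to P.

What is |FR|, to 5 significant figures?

14.200

F is at the origin; F and P share the same y with |FP| = 40.8 and P in +x, so P = (40.8, 0). FV runs at 31.2° with |FV| = 19.4, so V = (16.594, 10.050). R is determined by |VR| = 16.2 and |RP| = 28.4 together: it lies at the intersection of circle(V, 16.2) and circle(P, 28.4). With |VP| = 26.209, the foot of the radical line on VP is 2.7243 from V and the perpendicular offset is √(16.2² − 2.7243²) = 15.969. Taking the right-of-VP solution: R = (12.987, -5.7436).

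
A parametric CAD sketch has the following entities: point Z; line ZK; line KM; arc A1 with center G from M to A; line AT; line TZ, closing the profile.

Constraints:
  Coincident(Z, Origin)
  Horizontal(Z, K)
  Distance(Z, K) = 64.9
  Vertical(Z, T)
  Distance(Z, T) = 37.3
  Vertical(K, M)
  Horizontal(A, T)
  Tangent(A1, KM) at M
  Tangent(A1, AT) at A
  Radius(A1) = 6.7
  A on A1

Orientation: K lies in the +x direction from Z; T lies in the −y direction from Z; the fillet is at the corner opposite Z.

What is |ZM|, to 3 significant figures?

71.8

The virtual corner opposite Z is at (64.9, -37.3). The tangent condition forces GM to be normal to KM and the tangent condition forces GA to be normal to AT, with radius 6.7, so the center G sits 6.7 in from both sides at G = (58.2, -30.6). That places the tangent points at M = (64.9, -30.6) on KM and A = (58.2, -37.3) on AT. Then |ZM| = |M − Z| = 71.8.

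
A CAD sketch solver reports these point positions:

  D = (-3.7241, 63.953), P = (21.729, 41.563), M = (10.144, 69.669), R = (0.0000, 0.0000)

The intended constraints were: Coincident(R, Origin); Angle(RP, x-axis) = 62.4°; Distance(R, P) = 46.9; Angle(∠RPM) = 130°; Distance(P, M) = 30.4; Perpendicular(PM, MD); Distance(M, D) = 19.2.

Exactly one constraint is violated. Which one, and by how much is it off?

Distance(M, D) = 19.2 — off by 4.20.

R = (0.00, 0.00) ✓; RP at 62.40° ✓; |RP| = 46.90 ✓; ∠RPM = 130.0° ✓; |PM| = 30.40 ✓; ∠(PM, MD) = 90.00° ✓; |MD| = 15.00 ✗.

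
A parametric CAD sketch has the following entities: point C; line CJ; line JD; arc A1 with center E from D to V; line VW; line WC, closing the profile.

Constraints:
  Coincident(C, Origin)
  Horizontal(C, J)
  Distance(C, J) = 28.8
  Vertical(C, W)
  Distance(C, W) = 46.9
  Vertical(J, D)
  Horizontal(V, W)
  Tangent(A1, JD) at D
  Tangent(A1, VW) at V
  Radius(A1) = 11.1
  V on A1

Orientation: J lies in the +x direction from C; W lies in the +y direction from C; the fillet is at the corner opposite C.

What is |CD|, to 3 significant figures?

45.9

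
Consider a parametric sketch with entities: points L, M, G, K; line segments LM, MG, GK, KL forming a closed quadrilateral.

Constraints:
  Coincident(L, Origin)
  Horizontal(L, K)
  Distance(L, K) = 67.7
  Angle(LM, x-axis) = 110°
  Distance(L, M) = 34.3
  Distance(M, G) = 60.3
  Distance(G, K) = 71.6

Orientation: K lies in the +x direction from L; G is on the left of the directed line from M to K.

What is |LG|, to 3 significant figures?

76.0

L is at the origin; L and K share the same y with |LK| = 67.7 and K in +x, so K = (67.7, 0). LM runs at 110.0° with |LM| = 34.3, so M = (-11.7, 32.2). G is determined by |MG| = 60.3 and |GK| = 71.6 together: it lies at the intersection of circle(M, 60.3) and circle(K, 71.6). With |MK| = 85.7, the foot of the radical line on MK is 34.2 from M and the perpendicular offset is √(60.3² − 34.2²) = 49.7. Taking the left-of-MK solution: G = (38.6, 65.4).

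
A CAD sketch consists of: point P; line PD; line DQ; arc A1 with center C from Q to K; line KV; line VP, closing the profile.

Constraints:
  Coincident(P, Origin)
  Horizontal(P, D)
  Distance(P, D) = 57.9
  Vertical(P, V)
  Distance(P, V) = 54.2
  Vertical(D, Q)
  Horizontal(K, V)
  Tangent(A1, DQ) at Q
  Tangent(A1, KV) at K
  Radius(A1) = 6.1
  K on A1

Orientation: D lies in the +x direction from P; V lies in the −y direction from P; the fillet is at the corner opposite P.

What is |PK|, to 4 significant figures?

74.97

P is at the origin; PD is horizontal with |PD| = 57.9 and D on the +x side, so D = (57.90, 0.000). PV is vertical with |PV| = 54.2 and V on the −y side, so V = (0.000, -54.20). The virtual corner opposite P is at (57.90, -54.20). The tangent condition forces CQ to be normal to DQ and tangency of A1 to KV means the radius CK is perpendicular to KV, with radius 6.1, so the center C sits 6.1 in from both sides at C = (51.80, -48.10). That places the tangent points at Q = (57.90, -48.10) on DQ and K = (51.80, -54.20) on KV. Then |PK| = |K − P| = 74.97.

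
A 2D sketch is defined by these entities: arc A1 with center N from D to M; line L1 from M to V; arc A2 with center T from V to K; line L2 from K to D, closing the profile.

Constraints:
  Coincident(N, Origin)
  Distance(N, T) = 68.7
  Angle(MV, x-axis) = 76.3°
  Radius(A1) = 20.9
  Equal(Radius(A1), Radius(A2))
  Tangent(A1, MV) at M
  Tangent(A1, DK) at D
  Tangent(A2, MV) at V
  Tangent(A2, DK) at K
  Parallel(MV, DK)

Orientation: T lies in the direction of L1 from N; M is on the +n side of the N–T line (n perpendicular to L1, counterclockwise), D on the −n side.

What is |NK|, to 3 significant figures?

71.8

Tangency of A1 to both parallel lines with radius 20.9 puts M and D at N ± 20.9·n: M = (-20.3, 4.95), D = (20.3, -4.95). Equal radii place V and K the same way about T: V = T + 20.9·n = (-4.03, 71.7), K = T − 20.9·n = (36.6, 61.8). Then |NK| = |K − N| = 71.8.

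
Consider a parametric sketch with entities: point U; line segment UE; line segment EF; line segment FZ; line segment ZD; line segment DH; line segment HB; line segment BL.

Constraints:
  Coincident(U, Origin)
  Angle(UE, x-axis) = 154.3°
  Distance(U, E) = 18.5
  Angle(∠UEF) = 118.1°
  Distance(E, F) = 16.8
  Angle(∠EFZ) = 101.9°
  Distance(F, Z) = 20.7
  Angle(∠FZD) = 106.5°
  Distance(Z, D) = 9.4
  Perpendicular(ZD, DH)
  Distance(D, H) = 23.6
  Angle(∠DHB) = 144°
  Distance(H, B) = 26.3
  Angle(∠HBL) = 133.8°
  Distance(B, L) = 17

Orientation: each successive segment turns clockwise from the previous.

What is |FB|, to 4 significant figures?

25.03

U is at the origin; UE runs at 154.3° with length 18.5, so E = (-16.67, 8.023). ∠UEF = 118.1° gives EF at 92.40° from the x-axis; with |EF| = 16.8, F = (-17.37, 24.81). ∠EFZ = 101.9° gives FZ at 14.30° from the x-axis; with |FZ| = 20.7, Z = (2.685, 29.92). ∠FZD = 106.5° gives ZD at -59.20° from the x-axis; with |ZD| = 9.4, D = (7.498, 21.85). ZD is perpendicular to DH, so DH runs at -149.2°; with |DH| = 23.6, H = (-12.77, 9.762). ∠DHB = 144.0° gives HB at 174.8° from the x-axis; with |HB| = 26.3, B = (-38.96, 12.15). Then |FB| = |B − F| = 25.03.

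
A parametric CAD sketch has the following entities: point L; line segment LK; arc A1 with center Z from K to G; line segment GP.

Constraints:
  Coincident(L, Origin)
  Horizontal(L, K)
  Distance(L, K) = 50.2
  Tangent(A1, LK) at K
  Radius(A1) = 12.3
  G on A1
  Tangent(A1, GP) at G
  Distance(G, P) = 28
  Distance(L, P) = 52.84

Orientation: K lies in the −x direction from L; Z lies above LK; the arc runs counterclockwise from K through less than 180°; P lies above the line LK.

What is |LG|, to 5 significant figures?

39.574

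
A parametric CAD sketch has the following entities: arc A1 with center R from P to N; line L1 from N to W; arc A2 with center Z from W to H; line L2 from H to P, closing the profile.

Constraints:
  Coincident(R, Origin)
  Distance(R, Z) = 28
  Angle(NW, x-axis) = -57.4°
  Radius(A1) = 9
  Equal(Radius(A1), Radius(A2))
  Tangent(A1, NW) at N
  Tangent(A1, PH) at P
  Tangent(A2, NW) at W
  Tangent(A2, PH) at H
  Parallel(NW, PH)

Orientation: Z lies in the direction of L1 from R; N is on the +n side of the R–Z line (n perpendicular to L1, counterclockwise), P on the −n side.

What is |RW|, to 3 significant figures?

29.4

Tangency of A1 to both parallel lines with radius 9.0 puts N and P at R ± 9.0·n: N = (7.58, 4.85), P = (-7.58, -4.85). Equal radii place W and H the same way about Z: W = Z + 9.0·n = (22.7, -18.7), H = Z − 9.0·n = (7.50, -28.4). Then |RW| = |W − R| = 29.4.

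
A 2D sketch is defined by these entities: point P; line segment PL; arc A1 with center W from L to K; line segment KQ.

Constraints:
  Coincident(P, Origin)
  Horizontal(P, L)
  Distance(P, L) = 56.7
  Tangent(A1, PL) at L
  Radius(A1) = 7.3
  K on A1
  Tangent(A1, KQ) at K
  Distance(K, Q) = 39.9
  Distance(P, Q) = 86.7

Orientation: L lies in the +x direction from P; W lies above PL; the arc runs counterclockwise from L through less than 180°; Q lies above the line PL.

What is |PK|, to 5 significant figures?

63.916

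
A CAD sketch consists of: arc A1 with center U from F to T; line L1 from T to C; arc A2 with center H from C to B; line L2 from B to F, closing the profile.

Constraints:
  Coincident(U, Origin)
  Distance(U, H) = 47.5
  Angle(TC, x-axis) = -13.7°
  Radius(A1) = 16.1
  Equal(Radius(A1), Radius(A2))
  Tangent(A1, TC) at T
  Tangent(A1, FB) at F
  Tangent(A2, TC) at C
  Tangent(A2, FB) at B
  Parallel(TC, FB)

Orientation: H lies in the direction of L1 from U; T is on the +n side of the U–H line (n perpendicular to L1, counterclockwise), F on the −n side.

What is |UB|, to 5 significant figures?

50.154

Tangency of A1 to both parallel lines with radius 16.1 puts T and F at U ± 16.1·n: T = (3.8131, 15.642), F = (-3.8131, -15.642). Equal radii place C and B the same way about H: C = H + 16.1·n = (49.962, 4.3921), B = H − 16.1·n = (42.335, -26.892). Then |UB| = |B − U| = 50.154.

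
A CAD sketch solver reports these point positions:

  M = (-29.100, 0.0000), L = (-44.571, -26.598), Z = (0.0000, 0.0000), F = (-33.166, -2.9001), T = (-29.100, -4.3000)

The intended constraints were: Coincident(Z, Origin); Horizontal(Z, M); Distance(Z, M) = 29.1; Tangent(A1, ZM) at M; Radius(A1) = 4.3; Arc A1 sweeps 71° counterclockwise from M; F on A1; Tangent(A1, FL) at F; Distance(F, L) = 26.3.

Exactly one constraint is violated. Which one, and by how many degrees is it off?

Tangent(A1, FL) at F — off by 6.70°.

Z = (0.00, 0.00) ✓; Z.y = 0.00, M.y = 0.00 ✓; |ZM| = 29.10 ✓; ∠(TM, MZ) = 90.00° ✓; |TM| = 4.300 ✓; bearing(T→F) − bearing(T→M) = 71.00° ✓; |TF| = 4.300 ✓; ∠(TF, FL) = 96.70° ✗; |FL| = 26.30 ✓.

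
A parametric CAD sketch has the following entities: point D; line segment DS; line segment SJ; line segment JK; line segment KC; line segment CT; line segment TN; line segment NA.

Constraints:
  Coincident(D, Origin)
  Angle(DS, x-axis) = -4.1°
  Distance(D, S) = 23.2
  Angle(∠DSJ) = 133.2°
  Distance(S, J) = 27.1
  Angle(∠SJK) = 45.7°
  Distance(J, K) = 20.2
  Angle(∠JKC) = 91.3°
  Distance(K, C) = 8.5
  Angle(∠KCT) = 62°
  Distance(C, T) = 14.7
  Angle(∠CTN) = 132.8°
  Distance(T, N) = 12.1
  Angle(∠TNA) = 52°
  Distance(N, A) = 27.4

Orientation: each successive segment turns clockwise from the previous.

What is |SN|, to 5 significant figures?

32.773

D is at the origin; DS runs at -4.1° with length 23.2, so S = (23.141, -1.6587). ∠DSJ = 133.2° gives SJ at -50.900° from the x-axis; with |SJ| = 27.1, J = (40.232, -22.690). ∠SJK = 45.7° gives JK at 174.80° from the x-axis; with |JK| = 20.2, K = (20.115, -20.859). ∠JKC = 91.3° gives KC at 86.100° from the x-axis; with |KC| = 8.5, C = (20.693, -12.379). ∠KCT = 62.0° gives CT at -31.900° from the x-axis; with |CT| = 14.7, T = (33.173, -20.147). ∠CTN = 132.8° gives TN at -79.100° from the x-axis; with |TN| = 12.1, N = (35.461, -32.028). Then |SN| = |N − S| = 32.773.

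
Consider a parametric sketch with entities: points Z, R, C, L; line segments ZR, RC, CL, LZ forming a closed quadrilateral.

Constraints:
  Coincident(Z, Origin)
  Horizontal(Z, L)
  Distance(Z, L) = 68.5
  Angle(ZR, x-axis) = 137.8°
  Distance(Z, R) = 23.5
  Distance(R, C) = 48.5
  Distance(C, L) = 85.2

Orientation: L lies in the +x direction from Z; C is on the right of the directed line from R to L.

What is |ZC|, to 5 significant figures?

33.834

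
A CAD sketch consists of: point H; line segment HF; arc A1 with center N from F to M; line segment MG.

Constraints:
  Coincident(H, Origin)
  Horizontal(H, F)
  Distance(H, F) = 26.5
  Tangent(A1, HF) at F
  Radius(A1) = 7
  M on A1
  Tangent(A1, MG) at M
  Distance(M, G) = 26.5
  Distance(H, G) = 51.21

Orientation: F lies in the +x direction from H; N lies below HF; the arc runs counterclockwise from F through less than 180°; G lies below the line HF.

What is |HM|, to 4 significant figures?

25.02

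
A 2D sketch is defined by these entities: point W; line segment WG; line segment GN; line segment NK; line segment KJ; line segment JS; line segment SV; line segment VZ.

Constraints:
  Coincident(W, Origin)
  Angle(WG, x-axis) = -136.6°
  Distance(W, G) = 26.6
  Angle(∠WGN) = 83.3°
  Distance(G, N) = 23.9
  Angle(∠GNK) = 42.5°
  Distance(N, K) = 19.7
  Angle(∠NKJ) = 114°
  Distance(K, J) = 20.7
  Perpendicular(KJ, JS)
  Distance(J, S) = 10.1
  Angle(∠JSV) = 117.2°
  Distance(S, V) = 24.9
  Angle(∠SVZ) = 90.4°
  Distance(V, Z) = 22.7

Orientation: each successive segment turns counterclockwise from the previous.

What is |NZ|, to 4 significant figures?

17.09

W is at the origin; WG runs at -136.6° with length 26.6, so G = (-19.33, -18.28). ∠WGN = 83.3° gives GN at -39.90° from the x-axis; with |GN| = 23.9, N = (-0.9916, -33.61). ∠GNK = 42.5° gives NK at 97.60° from the x-axis; with |NK| = 19.7, K = (-3.597, -14.08). ∠NKJ = 114.0° gives KJ at 163.6° from the x-axis; with |KJ| = 20.7, J = (-23.45, -8.236). KJ is perpendicular to JS, so JS runs at -106.4°; with |JS| = 10.1, S = (-26.31, -17.92). ∠JSV = 117.2° gives SV at -43.60° from the x-axis; with |SV| = 24.9, V = (-8.275, -35.10). ∠SVZ = 90.4° gives VZ at 46.00° from the x-axis; with |VZ| = 22.7, Z = (7.494, -18.77). Then |NZ| = |Z − N| = 17.09.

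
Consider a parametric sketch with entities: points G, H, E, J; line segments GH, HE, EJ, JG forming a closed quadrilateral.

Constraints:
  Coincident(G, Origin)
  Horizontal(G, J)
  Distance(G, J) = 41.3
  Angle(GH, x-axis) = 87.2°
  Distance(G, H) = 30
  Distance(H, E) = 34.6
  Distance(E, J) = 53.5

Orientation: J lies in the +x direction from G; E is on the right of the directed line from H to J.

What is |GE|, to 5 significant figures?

12.306

G is at the origin; GJ is horizontal with |GJ| = 41.3 and J in +x, so J = (41.3, 0). GH runs at 87.2° with |GH| = 30.0, so H = (1.4655, 29.964). E is determined by |HE| = 34.6 and |EJ| = 53.5 together: it lies at the intersection of circle(H, 34.6) and circle(J, 53.5). With |HJ| = 49.846, the foot of the radical line on HJ is 8.2208 from H and the perpendicular offset is √(34.6² − 8.2208²) = 33.609. Taking the right-of-HJ solution: E = (-12.168, -1.8364).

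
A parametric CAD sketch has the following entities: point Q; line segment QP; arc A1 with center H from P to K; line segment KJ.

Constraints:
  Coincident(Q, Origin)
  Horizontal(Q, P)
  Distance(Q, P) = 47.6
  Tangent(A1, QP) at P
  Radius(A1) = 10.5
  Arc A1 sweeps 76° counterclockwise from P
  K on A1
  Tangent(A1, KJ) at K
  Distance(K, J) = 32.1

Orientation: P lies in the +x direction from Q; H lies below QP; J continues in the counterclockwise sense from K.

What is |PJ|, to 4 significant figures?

43.03

Q is at the origin; Q and P share the same y with |QP| = 47.6 and P on the +x side, so P = (47.60, 0.000). Since A1 is tangent to QP there, HP ⟂ QP, so H = P + (0, -10.5) = (47.60, -10.50). On A1, P sits at bearing 90° from H; a 76° counterclockwise sweep puts K at bearing 166°, so K = H + 10.5·(cos 166°, sin 166°) = (37.41, -7.960). Tangency of A1 to KJ means the radius HK is perpendicular to KJ, so KJ runs along (−sin 166°, cos 166°); with |KJ| = 32.1, J = (29.65, -39.11). Then |PJ| = |J − P| = 43.03.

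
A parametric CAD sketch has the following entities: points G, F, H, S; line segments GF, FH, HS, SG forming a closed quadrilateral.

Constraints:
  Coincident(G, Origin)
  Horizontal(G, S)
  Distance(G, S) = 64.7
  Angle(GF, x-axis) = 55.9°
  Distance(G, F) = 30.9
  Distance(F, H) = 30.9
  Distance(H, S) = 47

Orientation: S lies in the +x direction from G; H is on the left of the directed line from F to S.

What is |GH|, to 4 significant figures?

60.46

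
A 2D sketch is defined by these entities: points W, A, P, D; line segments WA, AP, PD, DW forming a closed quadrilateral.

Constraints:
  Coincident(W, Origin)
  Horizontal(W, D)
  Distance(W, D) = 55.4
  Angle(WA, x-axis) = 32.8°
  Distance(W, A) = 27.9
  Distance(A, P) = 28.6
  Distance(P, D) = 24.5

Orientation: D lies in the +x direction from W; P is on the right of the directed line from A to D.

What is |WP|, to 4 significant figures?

35.71

W is at the origin; WD is horizontal with |WD| = 55.4 and D in +x, so D = (55.4, 0). WA runs at 32.8° with |WA| = 27.9, so A = (23.45, 15.11). P is determined by |AP| = 28.6 and |PD| = 24.5 together: it lies at the intersection of circle(A, 28.6) and circle(D, 24.5). With |AD| = 35.34, the foot of the radical line on AD is 20.75 from A and the perpendicular offset is √(28.6² − 20.75²) = 19.68. Taking the right-of-AD solution: P = (33.79, -11.55).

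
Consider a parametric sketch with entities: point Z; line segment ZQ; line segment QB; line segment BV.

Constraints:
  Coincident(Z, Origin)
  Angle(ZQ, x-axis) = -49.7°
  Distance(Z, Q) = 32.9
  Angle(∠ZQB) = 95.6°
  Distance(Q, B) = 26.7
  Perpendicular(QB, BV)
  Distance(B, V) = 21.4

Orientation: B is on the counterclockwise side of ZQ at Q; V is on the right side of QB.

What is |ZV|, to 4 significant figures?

61.86

∠ZQB = 95.6°, so QB runs at -49.7° + (180° − 95.6°) = 34.70° from the x-axis; with |QB| = 26.7, B = Q + 26.7·(cos 34.70°, sin 34.70°) = (43.23, -9.892). QB ⟂ BV; with |BV| = 21.4 on the right of QB, V = B + 21.4·(0.5693, -0.8221) = (55.41, -27.49). Then |ZV| = |V − Z| = 61.86.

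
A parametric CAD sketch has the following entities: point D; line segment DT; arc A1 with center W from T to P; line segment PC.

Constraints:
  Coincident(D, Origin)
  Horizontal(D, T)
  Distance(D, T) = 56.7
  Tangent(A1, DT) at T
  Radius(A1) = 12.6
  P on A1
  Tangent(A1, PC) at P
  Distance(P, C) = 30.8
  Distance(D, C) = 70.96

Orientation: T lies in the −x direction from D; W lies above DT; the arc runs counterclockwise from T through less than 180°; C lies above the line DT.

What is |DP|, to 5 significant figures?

47.657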